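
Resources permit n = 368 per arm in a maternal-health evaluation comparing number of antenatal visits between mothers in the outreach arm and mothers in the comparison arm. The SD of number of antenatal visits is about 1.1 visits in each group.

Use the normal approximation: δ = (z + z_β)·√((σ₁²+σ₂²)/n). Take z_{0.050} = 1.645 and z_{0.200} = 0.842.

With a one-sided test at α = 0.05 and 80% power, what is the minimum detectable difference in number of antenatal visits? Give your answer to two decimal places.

Minimum detectable difference ≈ 0.20 visits

δ = (z_α + z_β) · √((σ₁²+σ₂²)/n)
  = (1.645 + 0.842) · √(2.42/368)
  = 2.487 · √0.00658
  = 2.487 · 0.0811
  = 0.2017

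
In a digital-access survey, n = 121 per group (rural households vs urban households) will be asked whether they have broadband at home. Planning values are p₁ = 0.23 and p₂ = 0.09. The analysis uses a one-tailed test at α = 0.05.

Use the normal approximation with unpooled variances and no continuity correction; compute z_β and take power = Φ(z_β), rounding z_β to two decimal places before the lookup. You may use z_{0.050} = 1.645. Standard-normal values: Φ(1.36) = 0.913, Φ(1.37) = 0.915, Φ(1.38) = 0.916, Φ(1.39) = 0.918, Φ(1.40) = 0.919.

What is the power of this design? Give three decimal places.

z_β = |p₁−p₂|·√(n/[p₁q₁+p₂q₂]) − z_α
    = 0.14 · √(121/0.2590) − 1.645
    = 0.14 · 21.6144 − 1.645
    = 3.0260 − 1.645 = 1.3810 → 1.38
Power = Φ(1.38) = 0.916.

Power ≈ 0.916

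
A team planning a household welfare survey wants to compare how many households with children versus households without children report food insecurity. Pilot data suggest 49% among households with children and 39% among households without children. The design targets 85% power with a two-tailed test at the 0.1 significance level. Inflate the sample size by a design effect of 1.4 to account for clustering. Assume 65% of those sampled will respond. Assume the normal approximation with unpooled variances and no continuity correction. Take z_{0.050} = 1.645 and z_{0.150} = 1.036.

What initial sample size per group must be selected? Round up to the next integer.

n = (z_{α/2} + z_β)² · [p₁(1−p₁) + p₂(1−p₂)] / (p₁ − p₂)²
  = (1.645 + 1.036)² · (0.49·0.51 + 0.39·0.61) / (0.10)²
  = (2.681)² · (0.2499 + 0.2379) / 0.0100
  = 7.1878 · 0.4878 / 0.0100
  = 350.62
Design effect: 1.4 × 350.62 = 490.87.
Adjust for 65% response: 490.87 / 0.65 = 755.18.
Round up → n = 756 per group.

n = 756 per group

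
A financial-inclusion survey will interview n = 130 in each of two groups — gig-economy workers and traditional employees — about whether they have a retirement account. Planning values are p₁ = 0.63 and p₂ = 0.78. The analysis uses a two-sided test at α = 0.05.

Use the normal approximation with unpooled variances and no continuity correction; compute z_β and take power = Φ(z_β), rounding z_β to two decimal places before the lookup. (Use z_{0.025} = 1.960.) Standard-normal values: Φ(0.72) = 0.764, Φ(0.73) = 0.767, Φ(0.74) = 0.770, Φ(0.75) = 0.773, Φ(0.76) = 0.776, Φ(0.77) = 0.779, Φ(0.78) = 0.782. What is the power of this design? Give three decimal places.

Power ≈ 0.767

z_β = |p₁−p₂|·√(n/[p₁q₁+p₂q₂]) − z_{α/2}
    = 0.15 · √(130/0.4047) − 1.960
    = 0.15 · 17.9228 − 1.960
    = 2.6884 − 1.960 = 0.7284 → 0.73
Power = Φ(0.73) = 0.767.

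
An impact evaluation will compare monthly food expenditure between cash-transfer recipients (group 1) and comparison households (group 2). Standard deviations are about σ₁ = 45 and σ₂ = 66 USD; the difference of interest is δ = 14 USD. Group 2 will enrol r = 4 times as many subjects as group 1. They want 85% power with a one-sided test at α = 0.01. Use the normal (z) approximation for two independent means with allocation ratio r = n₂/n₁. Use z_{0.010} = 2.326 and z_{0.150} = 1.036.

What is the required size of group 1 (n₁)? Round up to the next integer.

n₁ = (z_α + z_β)² · (σ₁² + σ₂²/r) / δ²
   = (2.326 + 1.036)² · (45² + 66²/4) / 14²
   = 11.3030 · (2025 + 1089) / 196
   = 11.3030 · 3114 / 196
   = 179.58
Round up → n₁ = 180; n₂ = r·n₁ = 4 × 180 = 720.

n₁ = 180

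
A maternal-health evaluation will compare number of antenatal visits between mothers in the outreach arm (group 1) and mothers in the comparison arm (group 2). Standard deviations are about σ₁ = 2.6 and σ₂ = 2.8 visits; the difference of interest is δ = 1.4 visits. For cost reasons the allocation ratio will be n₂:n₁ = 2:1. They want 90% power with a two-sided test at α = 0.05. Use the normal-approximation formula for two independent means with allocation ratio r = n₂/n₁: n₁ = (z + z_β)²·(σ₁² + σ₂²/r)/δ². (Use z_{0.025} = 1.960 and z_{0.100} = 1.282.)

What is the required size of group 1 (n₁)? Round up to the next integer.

n₁ = 58

n₁ = (z_{α/2} + z_β)² · (σ₁² + σ₂²/r) / δ²
   = (1.960 + 1.282)² · (2.6² + 2.8²/2) / 1.4²
   = 10.5106 · (6.76 + 3.92) / 1.96
   = 10.5106 · 10.68 / 1.96
   = 57.27
Round up → n₁ = 58; n₂ = r·n₁ = 2 × 58 = 116.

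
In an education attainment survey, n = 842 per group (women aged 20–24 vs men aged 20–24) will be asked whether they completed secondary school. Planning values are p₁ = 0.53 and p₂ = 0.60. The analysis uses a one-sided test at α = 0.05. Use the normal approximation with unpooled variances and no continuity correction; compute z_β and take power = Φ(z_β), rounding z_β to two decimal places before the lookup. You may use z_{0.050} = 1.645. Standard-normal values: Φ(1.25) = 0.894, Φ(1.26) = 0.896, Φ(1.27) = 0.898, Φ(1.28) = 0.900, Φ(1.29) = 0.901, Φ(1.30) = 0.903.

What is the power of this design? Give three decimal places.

z_β = |p₁−p₂|·√(n/[p₁q₁+p₂q₂]) − z_α
    = 0.07 · √(842/0.4891) − 1.645
    = 0.07 · 41.4913 − 1.645
    = 2.9044 − 1.645 = 1.2594 → 1.26
Power = Φ(1.26) = 0.896.

Power ≈ 0.896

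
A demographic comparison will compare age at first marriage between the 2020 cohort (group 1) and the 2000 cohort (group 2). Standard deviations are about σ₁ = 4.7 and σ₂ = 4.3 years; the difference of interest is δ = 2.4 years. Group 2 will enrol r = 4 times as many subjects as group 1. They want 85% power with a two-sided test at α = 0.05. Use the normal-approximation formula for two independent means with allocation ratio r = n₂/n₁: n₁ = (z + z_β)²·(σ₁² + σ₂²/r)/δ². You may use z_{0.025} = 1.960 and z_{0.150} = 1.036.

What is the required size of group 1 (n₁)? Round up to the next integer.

n₁ = (z_{α/2} + z_β)² · (σ₁² + σ₂²/r) / δ²
   = (1.960 + 1.036)² · (4.7² + 4.3²/4) / 2.4²
   = 8.9760 · (22.09 + 4.6225) / 5.76
   = 8.9760 · 26.7125 / 5.76
   = 41.63
Round up → n₁ = 42; n₂ = r·n₁ = 4 × 42 = 168.

n₁ = 42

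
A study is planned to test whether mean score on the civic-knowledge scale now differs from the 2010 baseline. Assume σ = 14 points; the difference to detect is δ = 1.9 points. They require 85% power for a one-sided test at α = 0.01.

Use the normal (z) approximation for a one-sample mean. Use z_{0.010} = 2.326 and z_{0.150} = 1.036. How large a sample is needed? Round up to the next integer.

n = (z_α + z_β)² · σ² / δ²
  = (2.326 + 1.036)² · 14² / 1.9²
  = 11.3030 · 196 / 3.61
  = 613.68
Round up → n = 614.

n = 614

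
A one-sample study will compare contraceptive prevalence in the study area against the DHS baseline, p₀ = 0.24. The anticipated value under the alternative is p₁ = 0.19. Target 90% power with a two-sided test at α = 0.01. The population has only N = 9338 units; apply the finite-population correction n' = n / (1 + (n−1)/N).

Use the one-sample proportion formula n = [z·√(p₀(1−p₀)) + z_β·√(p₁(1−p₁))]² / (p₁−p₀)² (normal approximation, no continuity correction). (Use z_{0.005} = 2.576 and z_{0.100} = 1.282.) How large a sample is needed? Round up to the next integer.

n = 927

n = [z_{α/2}·√(p₀q₀) + z_β·√(p₁q₁)]² / (p₁ − p₀)²
  = [2.576·√(0.24·0.76) + 1.282·√(0.19·0.81)]² / (-0.05)²
  = [2.576·0.4271 + 1.282·0.3923]² / 0.0025
  = [1.6031]² / 0.0025
  = 1027.97
Finite-population correction (N = 9338): 1027.97 / (1 + (1027.97 − 1)/9338) = 926.12.
Round up → n = 927.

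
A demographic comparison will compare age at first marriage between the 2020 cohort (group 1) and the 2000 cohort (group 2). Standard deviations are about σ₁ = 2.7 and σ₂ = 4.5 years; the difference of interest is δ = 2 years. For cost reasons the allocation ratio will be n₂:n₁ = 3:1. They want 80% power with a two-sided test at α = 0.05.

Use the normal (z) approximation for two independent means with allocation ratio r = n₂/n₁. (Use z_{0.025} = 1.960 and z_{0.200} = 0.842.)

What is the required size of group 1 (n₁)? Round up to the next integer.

n₁ = (z_{α/2} + z_β)² · (σ₁² + σ₂²/r) / δ²
   = (1.960 + 0.842)² · (2.7² + 4.5²/3) / 2²
   = 7.8512 · (7.29 + 6.75) / 4
   = 7.8512 · 14.04 / 4
   = 27.56
Round up → n₁ = 28; n₂ = r·n₁ = 3 × 28 = 84.

n₁ = 28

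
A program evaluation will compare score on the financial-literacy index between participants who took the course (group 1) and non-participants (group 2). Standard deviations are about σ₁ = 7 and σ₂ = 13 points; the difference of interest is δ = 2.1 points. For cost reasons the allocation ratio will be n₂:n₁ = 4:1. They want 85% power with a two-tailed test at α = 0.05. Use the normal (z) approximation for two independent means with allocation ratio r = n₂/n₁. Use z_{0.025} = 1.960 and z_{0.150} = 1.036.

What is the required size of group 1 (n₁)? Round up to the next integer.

n₁ = (z_{α/2} + z_β)² · (σ₁² + σ₂²/r) / δ²
   = (1.960 + 1.036)² · (7² + 13²/4) / 2.1²
   = 8.9760 · (49 + 42.25) / 4.41
   = 8.9760 · 91.25 / 4.41
   = 185.73
Round up → n₁ = 186; n₂ = r·n₁ = 4 × 186 = 744.

n₁ = 186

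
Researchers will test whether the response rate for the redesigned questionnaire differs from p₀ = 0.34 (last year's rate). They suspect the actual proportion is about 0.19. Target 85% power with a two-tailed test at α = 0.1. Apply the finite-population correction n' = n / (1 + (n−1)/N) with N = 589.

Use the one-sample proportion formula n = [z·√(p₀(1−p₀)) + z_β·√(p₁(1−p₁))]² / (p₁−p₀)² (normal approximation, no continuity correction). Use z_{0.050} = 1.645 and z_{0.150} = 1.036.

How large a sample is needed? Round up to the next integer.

n = 57

n = [z_{α/2}·√(p₀q₀) + z_β·√(p₁q₁)]² / (p₁ − p₀)²
  = [1.645·√(0.34·0.66) + 1.036·√(0.19·0.81)]² / (-0.15)²
  = [1.645·0.4737 + 1.036·0.3923]² / 0.0225
  = [1.1857]² / 0.0225
  = 62.48
Finite-population correction (N = 589): 62.48 / (1 + (62.48 − 1)/589) = 56.58.
Round up → n = 57.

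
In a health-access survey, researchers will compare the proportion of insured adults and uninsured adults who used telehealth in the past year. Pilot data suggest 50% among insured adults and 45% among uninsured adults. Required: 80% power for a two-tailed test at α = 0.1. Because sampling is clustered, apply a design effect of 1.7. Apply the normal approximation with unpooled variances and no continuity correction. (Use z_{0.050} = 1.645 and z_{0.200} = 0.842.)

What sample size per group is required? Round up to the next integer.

n = (z_{α/2} + z_β)² · [p₁(1−p₁) + p₂(1−p₂)] / (p₁ − p₂)²
  = (1.645 + 0.842)² · (0.50·0.50 + 0.45·0.55) / (0.05)²
  = (2.487)² · (0.2500 + 0.2475) / 0.0025
  = 6.1852 · 0.4975 / 0.0025
  = 1230.85
Design effect: 1.7 × 1230.85 = 2092.44.
Round up → n = 2093 per group.

n = 2093 per group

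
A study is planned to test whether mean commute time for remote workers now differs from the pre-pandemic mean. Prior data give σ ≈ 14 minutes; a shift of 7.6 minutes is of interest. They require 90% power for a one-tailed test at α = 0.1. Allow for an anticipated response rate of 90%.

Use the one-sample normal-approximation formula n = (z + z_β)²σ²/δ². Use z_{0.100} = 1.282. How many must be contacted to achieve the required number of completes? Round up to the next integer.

n = (z_α + z_β)² · σ² / δ²
  = (1.282 + 1.282)² · 14² / 7.6²
  = 6.5741 · 196 / 57.76
  = 22.31
Adjust for 90% response: 22.31 / 0.90 = 24.79.
Round up → n = 25.

n = 25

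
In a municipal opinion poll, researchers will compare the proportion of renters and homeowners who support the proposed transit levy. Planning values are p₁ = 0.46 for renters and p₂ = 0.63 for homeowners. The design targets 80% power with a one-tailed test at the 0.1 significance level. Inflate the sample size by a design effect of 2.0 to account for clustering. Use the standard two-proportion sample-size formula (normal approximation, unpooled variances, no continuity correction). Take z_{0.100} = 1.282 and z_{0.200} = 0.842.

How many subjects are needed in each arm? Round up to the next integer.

n = 151 per group

n = (z_α + z_β)² · [p₁(1−p₁) + p₂(1−p₂)] / (p₁ − p₂)²
  = (1.282 + 0.842)² · (0.46·0.54 + 0.63·0.37) / (-0.17)²
  = (2.124)² · (0.2484 + 0.2331) / 0.0289
  = 4.5114 · 0.4815 / 0.0289
  = 75.16
Design effect: 2.0 × 75.16 = 150.33.
Round up → n = 151 per group.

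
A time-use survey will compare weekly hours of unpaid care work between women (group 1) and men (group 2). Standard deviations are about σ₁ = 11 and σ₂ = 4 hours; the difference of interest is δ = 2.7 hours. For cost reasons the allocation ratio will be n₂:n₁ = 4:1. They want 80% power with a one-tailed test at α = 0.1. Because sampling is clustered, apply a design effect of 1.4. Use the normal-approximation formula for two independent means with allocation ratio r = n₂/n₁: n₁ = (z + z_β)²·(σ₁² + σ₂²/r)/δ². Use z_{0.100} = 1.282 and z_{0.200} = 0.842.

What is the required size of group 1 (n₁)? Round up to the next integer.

n₁ = 109

n₁ = (z_α + z_β)² · (σ₁² + σ₂²/r) / δ²
   = (1.282 + 0.842)² · (11² + 4²/4) / 2.7²
   = 4.5114 · (121 + 4) / 7.29
   = 4.5114 · 125 / 7.29
   = 77.36
Design effect: 1.4 × 77.36 = 108.30.
Round up → n₁ = 109; n₂ = r·n₁ = 4 × 109 = 436.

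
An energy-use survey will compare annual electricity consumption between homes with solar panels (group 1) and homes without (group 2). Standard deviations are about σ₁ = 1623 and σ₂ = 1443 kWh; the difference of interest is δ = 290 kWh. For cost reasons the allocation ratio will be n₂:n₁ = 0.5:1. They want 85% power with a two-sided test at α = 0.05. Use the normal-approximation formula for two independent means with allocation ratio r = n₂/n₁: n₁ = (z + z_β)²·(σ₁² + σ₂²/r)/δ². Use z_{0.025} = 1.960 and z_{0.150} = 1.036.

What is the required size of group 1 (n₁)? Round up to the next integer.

n₁ = 726

n₁ = (z_{α/2} + z_β)² · (σ₁² + σ₂²/r) / δ²
   = (1.960 + 1.036)² · (1623² + 1443²/0.5) / 290²
   = 8.9760 · (2634129 + 4164498) / 84100
   = 8.9760 · 6798627 / 84100
   = 725.62
Round up → n₁ = 726; n₂ = r·n₁ = 0.5 × 726 = 363.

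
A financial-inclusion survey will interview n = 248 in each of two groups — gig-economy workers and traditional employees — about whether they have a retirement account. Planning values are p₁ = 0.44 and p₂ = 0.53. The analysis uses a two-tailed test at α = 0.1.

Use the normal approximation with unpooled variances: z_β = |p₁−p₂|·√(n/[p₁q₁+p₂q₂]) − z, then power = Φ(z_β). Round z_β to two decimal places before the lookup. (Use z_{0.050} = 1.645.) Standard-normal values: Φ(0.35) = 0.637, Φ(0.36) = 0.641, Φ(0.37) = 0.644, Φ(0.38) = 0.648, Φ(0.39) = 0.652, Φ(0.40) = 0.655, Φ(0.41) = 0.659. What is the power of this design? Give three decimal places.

Power ≈ 0.644

z_β = |p₁−p₂|·√(n/[p₁q₁+p₂q₂]) − z_{α/2}
    = 0.09 · √(248/0.4955) − 1.645
    = 0.09 · 22.3720 − 1.645
    = 2.0135 − 1.645 = 0.3685 → 0.37
Power = Φ(0.37) = 0.644.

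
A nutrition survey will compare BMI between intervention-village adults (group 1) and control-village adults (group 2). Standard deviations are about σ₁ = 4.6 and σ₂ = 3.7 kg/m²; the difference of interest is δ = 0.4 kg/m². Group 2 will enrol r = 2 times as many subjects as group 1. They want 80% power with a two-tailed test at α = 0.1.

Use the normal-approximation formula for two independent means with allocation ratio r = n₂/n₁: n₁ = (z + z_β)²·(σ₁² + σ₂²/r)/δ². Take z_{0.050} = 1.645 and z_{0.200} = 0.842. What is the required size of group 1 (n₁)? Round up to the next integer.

n₁ = 1083

n₁ = (z_{α/2} + z_β)² · (σ₁² + σ₂²/r) / δ²
   = (1.645 + 0.842)² · (4.6² + 3.7²/2) / 0.4²
   = 6.1852 · (21.16 + 6.845) / 0.16
   = 6.1852 · 28.005 / 0.16
   = 1082.60
Round up → n₁ = 1083; n₂ = r·n₁ = 2 × 1083 = 2166.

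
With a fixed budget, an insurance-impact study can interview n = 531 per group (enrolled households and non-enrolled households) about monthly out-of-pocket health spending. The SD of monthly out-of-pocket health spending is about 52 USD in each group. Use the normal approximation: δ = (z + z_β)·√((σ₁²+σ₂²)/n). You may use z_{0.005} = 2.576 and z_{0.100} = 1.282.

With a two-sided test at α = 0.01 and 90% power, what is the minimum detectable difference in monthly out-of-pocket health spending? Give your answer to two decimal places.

δ = (z_{α/2} + z_β) · √((σ₁²+σ₂²)/n)
  = (2.576 + 1.282) · √(5408/531)
  = 3.858 · √10.1846
  = 3.858 · 3.1913
  = 12.3121

Minimum detectable difference ≈ 12.31 USD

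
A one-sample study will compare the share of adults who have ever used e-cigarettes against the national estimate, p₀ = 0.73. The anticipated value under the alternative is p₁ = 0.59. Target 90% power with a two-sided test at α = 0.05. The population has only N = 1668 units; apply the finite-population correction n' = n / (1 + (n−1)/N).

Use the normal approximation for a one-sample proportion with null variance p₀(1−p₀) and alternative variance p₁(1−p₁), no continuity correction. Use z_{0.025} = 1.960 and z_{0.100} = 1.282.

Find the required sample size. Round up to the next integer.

n = [z_{α/2}·√(p₀q₀) + z_β·√(p₁q₁)]² / (p₁ − p₀)²
  = [1.960·√(0.73·0.27) + 1.282·√(0.59·0.41)]² / (-0.14)²
  = [1.960·0.4440 + 1.282·0.4918]² / 0.0196
  = [1.5007]² / 0.0196
  = 114.90
Finite-population correction (N = 1668): 114.90 / (1 + (114.90 − 1)/1668) = 107.56.
Round up → n = 108.

n = 108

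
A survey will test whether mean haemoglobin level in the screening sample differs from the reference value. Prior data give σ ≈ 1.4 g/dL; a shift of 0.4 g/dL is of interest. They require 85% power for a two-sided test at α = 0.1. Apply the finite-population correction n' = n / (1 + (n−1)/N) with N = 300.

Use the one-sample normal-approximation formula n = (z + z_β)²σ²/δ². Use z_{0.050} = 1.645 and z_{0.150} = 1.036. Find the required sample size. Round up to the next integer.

n = 69

n = (z_{α/2} + z_β)² · σ² / δ²
  = (1.645 + 1.036)² · 1.4² / 0.4²
  = 7.1878 · 1.96 / 0.16
  = 88.05
Finite-population correction (N = 300): 88.05 / (1 + (88.05 − 1)/300) = 68.25.
Round up → n = 69.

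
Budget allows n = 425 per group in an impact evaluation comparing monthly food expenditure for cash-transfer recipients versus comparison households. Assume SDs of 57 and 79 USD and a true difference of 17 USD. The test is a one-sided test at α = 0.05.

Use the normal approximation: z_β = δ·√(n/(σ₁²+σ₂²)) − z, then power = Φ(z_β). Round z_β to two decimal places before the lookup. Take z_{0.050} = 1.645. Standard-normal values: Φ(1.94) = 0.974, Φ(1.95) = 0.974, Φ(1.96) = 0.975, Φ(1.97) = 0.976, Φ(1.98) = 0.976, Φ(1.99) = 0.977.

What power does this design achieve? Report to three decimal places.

z_β = δ·√(n/(σ₁²+σ₂²)) − z_α
    = 17 · √(425/9490) − 1.645
    = 17 · 0.21162 − 1.645
    = 3.5976 − 1.645 = 1.9526 → 1.95
Power = Φ(1.95) = 0.974.

Power ≈ 0.974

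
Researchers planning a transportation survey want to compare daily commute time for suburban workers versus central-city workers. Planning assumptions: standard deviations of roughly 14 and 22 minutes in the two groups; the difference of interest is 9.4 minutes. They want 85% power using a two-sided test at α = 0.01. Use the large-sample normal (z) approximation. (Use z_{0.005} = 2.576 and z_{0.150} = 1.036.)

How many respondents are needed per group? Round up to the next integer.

n = 101 per group

n = (z_{α/2} + z_β)² · (σ₁² + σ₂²) / δ²
  = (2.576 + 1.036)² · (14² + 22² = 680) / 9.4²
  = 13.0465 · 680 / 88.36
  = 100.40
Round up → n = 101 per group.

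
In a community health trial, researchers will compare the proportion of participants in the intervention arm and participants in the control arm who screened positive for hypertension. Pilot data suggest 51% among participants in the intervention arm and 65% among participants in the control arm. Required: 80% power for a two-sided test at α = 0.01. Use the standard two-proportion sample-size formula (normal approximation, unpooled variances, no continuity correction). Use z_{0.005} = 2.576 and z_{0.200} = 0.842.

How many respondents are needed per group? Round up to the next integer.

n = 285 per group

n = (z_{α/2} + z_β)² · [p₁(1−p₁) + p₂(1−p₂)] / (p₁ − p₂)²
  = (2.576 + 0.842)² · (0.51·0.49 + 0.65·0.35) / (-0.14)²
  = (3.418)² · (0.2499 + 0.2275) / 0.0196
  = 11.6827 · 0.4774 / 0.0196
  = 284.56
Round up → n = 285 per group.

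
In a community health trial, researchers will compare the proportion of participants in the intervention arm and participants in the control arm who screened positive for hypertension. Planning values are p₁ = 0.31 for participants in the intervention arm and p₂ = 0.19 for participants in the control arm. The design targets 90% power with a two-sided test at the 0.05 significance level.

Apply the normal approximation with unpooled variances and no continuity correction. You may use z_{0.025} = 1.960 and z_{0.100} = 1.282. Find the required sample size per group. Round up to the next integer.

n = (z_{α/2} + z_β)² · [p₁(1−p₁) + p₂(1−p₂)] / (p₁ − p₂)²
  = (1.960 + 1.282)² · (0.31·0.69 + 0.19·0.81) / (0.12)²
  = (3.242)² · (0.2139 + 0.1539) / 0.0144
  = 10.5106 · 0.3678 / 0.0144
  = 268.46
Round up → n = 269 per group.

n = 269 per group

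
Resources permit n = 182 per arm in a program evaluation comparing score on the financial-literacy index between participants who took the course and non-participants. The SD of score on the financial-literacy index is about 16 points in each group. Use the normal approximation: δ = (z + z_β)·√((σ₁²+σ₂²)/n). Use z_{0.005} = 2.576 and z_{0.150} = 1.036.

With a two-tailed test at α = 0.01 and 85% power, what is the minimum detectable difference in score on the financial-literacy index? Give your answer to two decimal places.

Minimum detectable difference ≈ 6.06 points

δ = (z_{α/2} + z_β) · √((σ₁²+σ₂²)/n)
  = (2.576 + 1.036) · √(512/182)
  = 3.612 · √2.8132
  = 3.612 · 1.6773
  = 6.0582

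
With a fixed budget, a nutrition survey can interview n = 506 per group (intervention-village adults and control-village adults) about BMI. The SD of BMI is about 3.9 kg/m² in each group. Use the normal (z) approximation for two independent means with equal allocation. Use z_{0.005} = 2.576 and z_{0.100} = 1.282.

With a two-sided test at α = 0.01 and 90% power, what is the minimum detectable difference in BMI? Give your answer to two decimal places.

Minimum detectable difference ≈ 0.95 kg/m²

δ = (z_{α/2} + z_β) · √((σ₁²+σ₂²)/n)
  = (2.576 + 1.282) · √(30.42/506)
  = 3.858 · √0.06012
  = 3.858 · 0.2452
  = 0.9459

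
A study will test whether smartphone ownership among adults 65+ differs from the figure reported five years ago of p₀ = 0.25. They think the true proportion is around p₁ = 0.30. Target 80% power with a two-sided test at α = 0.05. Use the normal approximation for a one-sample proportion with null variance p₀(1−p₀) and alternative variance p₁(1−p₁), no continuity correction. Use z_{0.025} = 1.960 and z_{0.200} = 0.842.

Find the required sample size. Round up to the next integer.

n = 610

n = [z_{α/2}·√(p₀q₀) + z_β·√(p₁q₁)]² / (p₁ − p₀)²
  = [1.960·√(0.25·0.75) + 0.842·√(0.30·0.70)]² / (0.05)²
  = [1.960·0.4330 + 0.842·0.4583]² / 0.0025
  = [1.2346]² / 0.0025
  = 609.65
Round up → n = 610.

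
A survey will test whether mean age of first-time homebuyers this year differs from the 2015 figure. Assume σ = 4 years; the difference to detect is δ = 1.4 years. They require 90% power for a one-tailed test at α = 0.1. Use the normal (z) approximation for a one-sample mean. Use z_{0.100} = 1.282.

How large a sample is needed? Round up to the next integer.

n = 54

n = (z_α + z_β)² · σ² / δ²
  = (1.282 + 1.282)² · 4² / 1.4²
  = 6.5741 · 16 / 1.96
  = 53.67
Round up → n = 54.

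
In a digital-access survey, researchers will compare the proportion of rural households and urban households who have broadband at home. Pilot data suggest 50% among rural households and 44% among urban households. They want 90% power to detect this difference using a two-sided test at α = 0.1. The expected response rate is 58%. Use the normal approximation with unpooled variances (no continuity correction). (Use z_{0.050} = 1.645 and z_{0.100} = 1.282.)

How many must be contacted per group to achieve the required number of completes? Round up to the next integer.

n = (z_{α/2} + z_β)² · [p₁(1−p₁) + p₂(1−p₂)] / (p₁ − p₂)²
  = (1.645 + 1.282)² · (0.50·0.50 + 0.44·0.56) / (0.06)²
  = (2.927)² · (0.2500 + 0.2464) / 0.0036
  = 8.5673 · 0.4964 / 0.0036
  = 1181.34
Adjust for 58% response: 1181.34 / 0.58 = 2036.79.
Round up → n = 2037 per group.

n = 2037 per group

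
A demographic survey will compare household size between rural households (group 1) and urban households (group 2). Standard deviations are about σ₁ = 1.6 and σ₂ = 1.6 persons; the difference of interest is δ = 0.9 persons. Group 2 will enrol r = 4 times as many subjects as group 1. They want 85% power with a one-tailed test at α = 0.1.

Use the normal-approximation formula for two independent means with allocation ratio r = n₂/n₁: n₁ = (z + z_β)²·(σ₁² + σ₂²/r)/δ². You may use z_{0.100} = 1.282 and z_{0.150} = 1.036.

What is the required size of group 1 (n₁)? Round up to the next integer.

n₁ = 22

n₁ = (z_α + z_β)² · (σ₁² + σ₂²/r) / δ²
   = (1.282 + 1.036)² · (1.6² + 1.6²/4) / 0.9²
   = 5.3731 · (2.56 + 0.64) / 0.81
   = 5.3731 · 3.2 / 0.81
   = 21.23
Round up → n₁ = 22; n₂ = r·n₁ = 4 × 22 = 88.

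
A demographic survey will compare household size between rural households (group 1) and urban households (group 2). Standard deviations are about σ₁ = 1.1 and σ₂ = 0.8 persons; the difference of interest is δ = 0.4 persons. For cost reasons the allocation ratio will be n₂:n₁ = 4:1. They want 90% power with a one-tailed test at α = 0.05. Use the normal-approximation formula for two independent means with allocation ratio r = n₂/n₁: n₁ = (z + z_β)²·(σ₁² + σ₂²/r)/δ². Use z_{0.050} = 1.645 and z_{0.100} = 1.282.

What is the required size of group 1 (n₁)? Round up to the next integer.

n₁ = (z_α + z_β)² · (σ₁² + σ₂²/r) / δ²
   = (1.645 + 1.282)² · (1.1² + 0.8²/4) / 0.4²
   = 8.5673 · (1.21 + 0.16) / 0.16
   = 8.5673 · 1.37 / 0.16
   = 73.36
Round up → n₁ = 74; n₂ = r·n₁ = 4 × 74 = 296.

n₁ = 74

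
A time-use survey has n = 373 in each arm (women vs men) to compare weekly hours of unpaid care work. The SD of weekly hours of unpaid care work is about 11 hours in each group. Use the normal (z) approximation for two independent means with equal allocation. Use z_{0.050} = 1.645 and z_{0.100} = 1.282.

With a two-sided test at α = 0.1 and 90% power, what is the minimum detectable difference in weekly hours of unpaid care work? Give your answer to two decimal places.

δ = (z_{α/2} + z_β) · √((σ₁²+σ₂²)/n)
  = (1.645 + 1.282) · √(242/373)
  = 2.927 · √0.64879
  = 2.927 · 0.8055
  = 2.3576

Minimum detectable difference ≈ 2.36 hours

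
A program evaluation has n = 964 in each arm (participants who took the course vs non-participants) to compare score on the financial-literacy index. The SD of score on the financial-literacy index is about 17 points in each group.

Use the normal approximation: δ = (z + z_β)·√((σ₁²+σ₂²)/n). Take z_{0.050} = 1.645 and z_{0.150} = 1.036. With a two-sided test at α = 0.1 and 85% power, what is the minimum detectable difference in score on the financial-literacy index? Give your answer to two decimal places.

δ = (z_{α/2} + z_β) · √((σ₁²+σ₂²)/n)
  = (1.645 + 1.036) · √(578/964)
  = 2.681 · √0.59959
  = 2.681 · 0.7743
  = 2.0760

Minimum detectable difference ≈ 2.08 points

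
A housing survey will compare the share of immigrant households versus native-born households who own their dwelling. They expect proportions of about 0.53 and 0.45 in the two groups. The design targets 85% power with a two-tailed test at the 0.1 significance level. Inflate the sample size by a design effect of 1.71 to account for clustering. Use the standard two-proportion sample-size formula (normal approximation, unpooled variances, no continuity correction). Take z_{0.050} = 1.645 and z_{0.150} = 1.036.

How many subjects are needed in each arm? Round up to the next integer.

n = 954 per group

n = (z_{α/2} + z_β)² · [p₁(1−p₁) + p₂(1−p₂)] / (p₁ − p₂)²
  = (1.645 + 1.036)² · (0.53·0.47 + 0.45·0.55) / (0.08)²
  = (2.681)² · (0.2491 + 0.2475) / 0.0064
  = 7.1878 · 0.4966 / 0.0064
  = 557.73
Design effect: 1.71 × 557.73 = 953.71.
Round up → n = 954 per group.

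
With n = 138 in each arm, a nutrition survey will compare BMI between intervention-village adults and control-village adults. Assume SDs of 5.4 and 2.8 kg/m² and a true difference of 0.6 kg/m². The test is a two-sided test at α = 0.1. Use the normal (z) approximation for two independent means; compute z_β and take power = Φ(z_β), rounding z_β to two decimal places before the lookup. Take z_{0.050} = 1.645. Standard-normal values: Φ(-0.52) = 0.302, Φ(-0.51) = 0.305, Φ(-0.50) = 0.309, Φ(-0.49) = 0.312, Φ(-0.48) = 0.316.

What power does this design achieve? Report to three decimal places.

z_β = δ·√(n/(σ₁²+σ₂²)) − z_{α/2}
    = 0.6 · √(138/37) − 1.645
    = 0.6 · 1.93125 − 1.645
    = 1.1588 − 1.645 = -0.4862 → -0.49
Power = Φ(-0.49) = 0.312.

Power ≈ 0.312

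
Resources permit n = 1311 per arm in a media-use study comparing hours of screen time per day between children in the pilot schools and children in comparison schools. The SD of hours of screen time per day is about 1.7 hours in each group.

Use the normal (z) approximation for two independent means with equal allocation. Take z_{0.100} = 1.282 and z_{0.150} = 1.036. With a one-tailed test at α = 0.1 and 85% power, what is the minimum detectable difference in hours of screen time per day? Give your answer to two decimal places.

Minimum detectable difference ≈ 0.15 hours

δ = (z_α + z_β) · √((σ₁²+σ₂²)/n)
  = (1.282 + 1.036) · √(5.78/1311)
  = 2.318 · √0.00441
  = 2.318 · 0.0664
  = 0.1539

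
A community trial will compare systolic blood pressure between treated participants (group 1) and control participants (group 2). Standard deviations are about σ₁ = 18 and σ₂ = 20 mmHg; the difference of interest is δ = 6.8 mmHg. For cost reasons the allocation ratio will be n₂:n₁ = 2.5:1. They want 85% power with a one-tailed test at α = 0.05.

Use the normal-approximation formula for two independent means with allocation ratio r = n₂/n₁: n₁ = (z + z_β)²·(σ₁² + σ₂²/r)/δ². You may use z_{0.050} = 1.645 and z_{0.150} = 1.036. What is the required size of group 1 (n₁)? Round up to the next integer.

n₁ = (z_α + z_β)² · (σ₁² + σ₂²/r) / δ²
   = (1.645 + 1.036)² · (18² + 20²/2.5) / 6.8²
   = 7.1878 · (324 + 160) / 46.24
   = 7.1878 · 484 / 46.24
   = 75.24
Round up → n₁ = 76; n₂ = r·n₁ = 2.5 × 76 = 190.

n₁ = 76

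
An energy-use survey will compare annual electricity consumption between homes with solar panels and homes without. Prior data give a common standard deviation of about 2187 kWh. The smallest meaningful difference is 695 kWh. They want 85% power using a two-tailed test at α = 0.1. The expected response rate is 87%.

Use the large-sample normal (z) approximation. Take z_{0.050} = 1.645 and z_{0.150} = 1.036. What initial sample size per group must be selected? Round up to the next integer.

n = 164 per group

n = (z_{α/2} + z_β)² · (σ₁² + σ₂²) / δ²
  = (1.645 + 1.036)² · (2·2187² = 9565938) / 695²
  = 7.1878 · 9565938 / 483025
  = 142.35
Adjust for 87% response: 142.35 / 0.87 = 163.62.
Round up → n = 164 per group.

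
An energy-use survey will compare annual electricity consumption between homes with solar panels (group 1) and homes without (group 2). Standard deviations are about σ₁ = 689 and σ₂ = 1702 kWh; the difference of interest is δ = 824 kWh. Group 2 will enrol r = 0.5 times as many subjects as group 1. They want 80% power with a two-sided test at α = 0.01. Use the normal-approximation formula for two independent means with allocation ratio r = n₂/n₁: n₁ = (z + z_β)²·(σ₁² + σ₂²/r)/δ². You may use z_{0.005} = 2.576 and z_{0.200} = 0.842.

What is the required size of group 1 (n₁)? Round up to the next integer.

n₁ = (z_{α/2} + z_β)² · (σ₁² + σ₂²/r) / δ²
   = (2.576 + 0.842)² · (689² + 1702²/0.5) / 824²
   = 11.6827 · (474721 + 5793608) / 678976
   = 11.6827 · 6268329 / 678976
   = 107.86
Round up → n₁ = 108; n₂ = r·n₁ = 0.5 × 108 = 54.

n₁ = 108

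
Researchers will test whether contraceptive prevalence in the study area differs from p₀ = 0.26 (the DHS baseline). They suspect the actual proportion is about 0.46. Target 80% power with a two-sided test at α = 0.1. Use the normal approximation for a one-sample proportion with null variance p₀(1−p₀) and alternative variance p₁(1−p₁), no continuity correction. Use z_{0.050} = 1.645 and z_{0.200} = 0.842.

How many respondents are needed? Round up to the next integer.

n = 33

n = [z_{α/2}·√(p₀q₀) + z_β·√(p₁q₁)]² / (p₁ − p₀)²
  = [1.645·√(0.26·0.74) + 0.842·√(0.46·0.54)]² / (0.20)²
  = [1.645·0.4386 + 0.842·0.4984]² / 0.0400
  = [1.1412]² / 0.0400
  = 32.56
Round up → n = 33.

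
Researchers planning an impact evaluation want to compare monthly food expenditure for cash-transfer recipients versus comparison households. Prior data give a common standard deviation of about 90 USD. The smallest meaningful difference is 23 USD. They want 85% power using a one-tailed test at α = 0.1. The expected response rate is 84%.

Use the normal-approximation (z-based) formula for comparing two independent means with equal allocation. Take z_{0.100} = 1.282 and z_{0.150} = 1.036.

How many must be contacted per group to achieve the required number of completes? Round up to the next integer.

n = (z_α + z_β)² · (σ₁² + σ₂²) / δ²
  = (1.282 + 1.036)² · (2·90² = 16200) / 23²
  = 5.3731 · 16200 / 529
  = 164.55
Adjust for 84% response: 164.55 / 0.84 = 195.89.
Round up → n = 196 per group.

n = 196 per group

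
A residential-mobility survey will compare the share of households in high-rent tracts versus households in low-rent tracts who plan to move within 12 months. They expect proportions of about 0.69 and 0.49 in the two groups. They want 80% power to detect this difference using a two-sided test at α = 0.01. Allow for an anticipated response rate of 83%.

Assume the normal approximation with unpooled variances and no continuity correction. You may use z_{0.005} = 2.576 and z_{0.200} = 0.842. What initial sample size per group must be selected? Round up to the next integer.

n = 164 per group

n = (z_{α/2} + z_β)² · [p₁(1−p₁) + p₂(1−p₂)] / (p₁ − p₂)²
  = (2.576 + 0.842)² · (0.69·0.31 + 0.49·0.51) / (0.20)²
  = (3.418)² · (0.2139 + 0.2499) / 0.0400
  = 11.6827 · 0.4638 / 0.0400
  = 135.46
Adjust for 83% response: 135.46 / 0.83 = 163.21.
Round up → n = 164 per group.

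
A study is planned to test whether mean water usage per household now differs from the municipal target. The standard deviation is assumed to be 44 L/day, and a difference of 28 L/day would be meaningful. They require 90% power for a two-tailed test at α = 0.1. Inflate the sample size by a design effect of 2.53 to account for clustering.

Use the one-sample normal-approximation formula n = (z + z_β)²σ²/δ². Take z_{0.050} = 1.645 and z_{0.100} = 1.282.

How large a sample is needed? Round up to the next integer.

n = (z_{α/2} + z_β)² · σ² / δ²
  = (1.645 + 1.282)² · 44² / 28²
  = 8.5673 · 1936 / 784
  = 21.16
Design effect: 2.53 × 21.16 = 53.52.
Round up → n = 54.

n = 54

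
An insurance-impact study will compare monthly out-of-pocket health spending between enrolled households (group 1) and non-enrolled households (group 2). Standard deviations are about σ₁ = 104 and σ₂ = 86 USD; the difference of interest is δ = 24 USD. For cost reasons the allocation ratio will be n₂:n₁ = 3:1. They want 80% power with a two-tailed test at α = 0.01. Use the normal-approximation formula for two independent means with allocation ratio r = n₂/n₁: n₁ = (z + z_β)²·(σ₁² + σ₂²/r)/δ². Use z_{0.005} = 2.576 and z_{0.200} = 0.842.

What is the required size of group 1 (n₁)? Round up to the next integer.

n₁ = (z_{α/2} + z_β)² · (σ₁² + σ₂²/r) / δ²
   = (2.576 + 0.842)² · (104² + 86²/3) / 24²
   = 11.6827 · (10816 + 2465.3) / 576
   = 11.6827 · 13281.3 / 576
   = 269.38
Round up → n₁ = 270; n₂ = r·n₁ = 3 × 270 = 810.

n₁ = 270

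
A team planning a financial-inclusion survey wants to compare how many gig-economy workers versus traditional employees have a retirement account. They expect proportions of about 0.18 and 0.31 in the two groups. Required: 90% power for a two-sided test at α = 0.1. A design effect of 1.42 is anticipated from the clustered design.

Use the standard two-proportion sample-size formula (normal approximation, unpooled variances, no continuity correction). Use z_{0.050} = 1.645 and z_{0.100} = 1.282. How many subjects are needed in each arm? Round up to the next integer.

n = 261 per group

n = (z_{α/2} + z_β)² · [p₁(1−p₁) + p₂(1−p₂)] / (p₁ − p₂)²
  = (1.645 + 1.282)² · (0.18·0.82 + 0.31·0.69) / (-0.13)²
  = (2.927)² · (0.1476 + 0.2139) / 0.0169
  = 8.5673 · 0.3615 / 0.0169
  = 183.26
Design effect: 1.42 × 183.26 = 260.23.
Round up → n = 261 per group.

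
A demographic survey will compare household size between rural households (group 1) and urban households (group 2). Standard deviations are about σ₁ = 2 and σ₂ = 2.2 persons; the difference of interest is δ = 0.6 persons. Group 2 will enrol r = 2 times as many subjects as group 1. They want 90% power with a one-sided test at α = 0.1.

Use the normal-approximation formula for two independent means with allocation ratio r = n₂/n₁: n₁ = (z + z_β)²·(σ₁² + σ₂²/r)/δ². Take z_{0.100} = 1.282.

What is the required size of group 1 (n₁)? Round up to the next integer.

n₁ = 118

n₁ = (z_α + z_β)² · (σ₁² + σ₂²/r) / δ²
   = (1.282 + 1.282)² · (2² + 2.2²/2) / 0.6²
   = 6.5741 · (4 + 2.42) / 0.36
   = 6.5741 · 6.42 / 0.36
   = 117.24
Round up → n₁ = 118; n₂ = r·n₁ = 2 × 118 = 236.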